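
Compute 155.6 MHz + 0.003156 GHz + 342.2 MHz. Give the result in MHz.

500.956 MHz

In MHz:
  155.6 MHz → 155.6
  0.003156 GHz = 0.003156 × 10³ MHz = 3.156
  342.2 MHz → 342.2
Sum: 155.6 + 3.156 + 342.2 = 500.956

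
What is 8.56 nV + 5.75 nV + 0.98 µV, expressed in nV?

In nV:
  8.56 nV → 8.56
  5.75 nV → 5.75
  0.98 µV = 0.98e3 nV = 980
Sum: 8.56 + 5.75 + 980 = 994.31

994.31 nV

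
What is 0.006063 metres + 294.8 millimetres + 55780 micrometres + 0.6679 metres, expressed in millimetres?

In millimetres:
  0.006063 metres = 0.006063e3 millimetres = 6.063
  294.8 millimetres → 294.8
  55780 micrometres = 55780e-3 millimetres = 55.78
  0.6679 metres = 0.6679e3 millimetres = 667.9
Sum: 6.063 + 294.8 + 55.78 + 667.9 = 1024.543

1024.543 millimetres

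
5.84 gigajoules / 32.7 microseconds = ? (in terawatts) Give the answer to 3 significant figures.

(5.84 × 10^9) / (32.7 × 10^-6) = 0.17859 × 10^15 W

179 terawatts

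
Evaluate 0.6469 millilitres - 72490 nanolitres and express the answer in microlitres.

In microlitres:
  0.6469 millilitres = 0.6469 × 10³ microlitres = 646.9
  72490 nanolitres = 72490 × 10⁻³ microlitres = 72.49
Difference: 646.9 - 72.49 = 574.41

574.41 microlitres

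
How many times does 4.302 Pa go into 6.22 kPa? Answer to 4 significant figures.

1446

(6.22 × 10^3) / (4.302) = 1.4458 × 10^3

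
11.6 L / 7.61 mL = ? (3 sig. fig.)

(11.6) / (7.61e-3) = 1.524e3

1520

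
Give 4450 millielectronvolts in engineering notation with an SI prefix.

4.45 electronvolts

= 4.45 electronvolts; mantissa already in [1, 1000).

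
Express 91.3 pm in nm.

pico = 10^-12, nano = 10^-9; factor is 10^-3.
91.3 × 10^-3 = 0.0913

0.0913 nm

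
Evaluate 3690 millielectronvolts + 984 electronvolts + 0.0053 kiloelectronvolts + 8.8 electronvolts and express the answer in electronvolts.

1001.79 electronvolts

In electronvolts:
  3690 millielectronvolts = 3690e-3 electronvolts = 3.69
  984 electronvolts → 984
  0.0053 kiloelectronvolts = 0.0053e3 electronvolts = 5.3
  8.8 electronvolts → 8.8
Sum: 3.69 + 984 + 5.3 + 8.8 = 1001.79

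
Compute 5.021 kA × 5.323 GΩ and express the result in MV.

26726783 MV

5.021e3 × 5.323e9 = 26.726783e12 V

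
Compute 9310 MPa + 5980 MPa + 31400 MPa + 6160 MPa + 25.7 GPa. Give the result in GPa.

In GPa:
  9310 MPa = 9310 × 10^-3 GPa = 9.31
  5980 MPa = 5980 × 10^-3 GPa = 5.98
  31400 MPa = 31400 × 10^-3 GPa = 31.4
  6160 MPa = 6160 × 10^-3 GPa = 6.16
  25.7 GPa → 25.7
Sum: 9.31 + 5.98 + 31.4 + 6.16 + 25.7 = 78.55

78.55 GPa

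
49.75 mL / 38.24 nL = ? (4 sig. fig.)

1301000

(49.75e-3) / (38.24e-9) = 1.301e6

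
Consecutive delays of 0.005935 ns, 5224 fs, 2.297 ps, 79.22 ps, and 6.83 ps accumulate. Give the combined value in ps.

99.506 ps

In ps:
  0.005935 ns = 0.005935e3 ps = 5.935
  5224 fs = 5224e-3 ps = 5.224
  2.297 ps → 2.297
  79.22 ps → 79.22
  6.83 ps → 6.83
Sum: 5.935 + 5.224 + 2.297 + 79.22 + 6.83 = 99.506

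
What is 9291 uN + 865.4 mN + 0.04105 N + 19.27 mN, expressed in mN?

In mN:
  9291 uN = 9291 × 10⁻³ mN = 9.291
  865.4 mN → 865.4
  0.04105 N = 0.04105 × 10³ mN = 41.05
  19.27 mN → 19.27
Sum: 9.291 + 865.4 + 41.05 + 19.27 = 935.011

935.011 mN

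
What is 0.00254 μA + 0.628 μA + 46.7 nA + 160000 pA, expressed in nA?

837.24 nA

In nA:
  0.00254 μA = 0.00254e3 nA = 2.54
  0.628 μA = 0.628e3 nA = 628
  46.7 nA → 46.7
  160000 pA = 160000e-3 nA = 160
Sum: 2.54 + 628 + 46.7 + 160 = 837.24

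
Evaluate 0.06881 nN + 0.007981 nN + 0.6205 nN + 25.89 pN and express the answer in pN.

In pN:
  0.06881 nN = 0.06881 × 10³ pN = 68.81
  0.007981 nN = 0.007981 × 10³ pN = 7.981
  0.6205 nN = 0.6205 × 10³ pN = 620.5
  25.89 pN → 25.89
Sum: 68.81 + 7.981 + 620.5 + 25.89 = 723.181

723.181 pN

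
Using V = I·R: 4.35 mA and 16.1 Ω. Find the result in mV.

70.035 mV

4.35e-3 × 16.1 = 70.035e-3 V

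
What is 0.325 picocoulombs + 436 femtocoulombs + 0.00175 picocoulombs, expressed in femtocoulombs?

In femtocoulombs:
  0.325 picocoulombs = 0.325 × 10³ femtocoulombs = 325
  436 femtocoulombs → 436
  0.00175 picocoulombs = 0.00175 × 10³ femtocoulombs = 1.75
Sum: 325 + 436 + 1.75 = 762.75

762.75 femtocoulombs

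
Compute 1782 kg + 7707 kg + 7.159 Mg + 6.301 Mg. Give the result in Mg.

In Mg:
  1782 kg = 1782e-3 Mg = 1.782
  7707 kg = 7707e-3 Mg = 7.707
  7.159 Mg → 7.159
  6.301 Mg → 6.301
Sum: 1.782 + 7.707 + 7.159 + 6.301 = 22.949

22.949 Mg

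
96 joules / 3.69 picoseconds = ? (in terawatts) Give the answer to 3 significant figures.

26.0 terawatts

(96) / (3.69 × 10^-12) = 26.016 × 10^12 W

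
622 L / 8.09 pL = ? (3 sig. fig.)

(622) / (8.09e-12) = 76.89e12

76900000000000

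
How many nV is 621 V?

621000000000 nV

(no prefix) = 10^0, nano = 10^-9; factor is 10^9.
621 × 10^9 = 621000000000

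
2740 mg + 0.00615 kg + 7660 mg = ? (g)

In g:
  2740 mg = 2740 × 10^-3 g = 2.74
  0.00615 kg = 0.00615 × 10^3 g = 6.15
  7660 mg = 7660 × 10^-3 g = 7.66
Sum: 2.74 + 6.15 + 7.66 = 16.55

16.55 g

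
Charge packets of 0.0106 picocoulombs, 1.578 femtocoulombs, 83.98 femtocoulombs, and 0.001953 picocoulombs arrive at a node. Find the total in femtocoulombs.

In femtocoulombs:
  0.0106 picocoulombs = 0.0106 × 10³ femtocoulombs = 10.6
  1.578 femtocoulombs → 1.578
  83.98 femtocoulombs → 83.98
  0.001953 picocoulombs = 0.001953 × 10³ femtocoulombs = 1.953
Sum: 10.6 + 1.578 + 83.98 + 1.953 = 98.111

98.111 femtocoulombs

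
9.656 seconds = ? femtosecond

(no prefix) = 1e0, femto = 1e-15; factor is 1e15.
9.656 × 1e15 = 9656000000000000

9656000000000000 femtoseconds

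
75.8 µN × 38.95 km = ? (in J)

2.95241 J

75.8 × 10⁻⁶ × 38.95 × 10³ = 2952.41 × 10⁻³ J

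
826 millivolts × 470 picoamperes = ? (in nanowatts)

826 × 10⁻³ × 470 × 10⁻¹² = 388220 × 10⁻¹⁵ W

0.38822 nanowatts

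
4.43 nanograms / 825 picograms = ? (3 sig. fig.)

(4.43 × 10⁻⁹) / (825 × 10⁻¹²) = 0.00537 × 10³

5.37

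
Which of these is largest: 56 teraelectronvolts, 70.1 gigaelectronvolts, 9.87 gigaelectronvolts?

56 teraelectronvolts = 56000000000000 electronvolts
70.1 gigaelectronvolts = 70100000000 electronvolts
9.87 gigaelectronvolts = 9870000000 electronvolts

56 teraelectronvolts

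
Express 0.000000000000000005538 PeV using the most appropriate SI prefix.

5.538 meV

= 5.538 × 10⁻³ eV; 10⁻³ is milli.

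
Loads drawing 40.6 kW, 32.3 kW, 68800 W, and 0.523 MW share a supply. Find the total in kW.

664.7 kW

In kW:
  40.6 kW → 40.6
  32.3 kW → 32.3
  68800 W = 68800 × 10⁻³ kW = 68.8
  0.523 MW = 0.523 × 10³ kW = 523
Sum: 40.6 + 32.3 + 68.8 + 523 = 664.7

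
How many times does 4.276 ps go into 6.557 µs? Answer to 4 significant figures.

(6.557e-6) / (4.276e-12) = 1.5334e6

1533000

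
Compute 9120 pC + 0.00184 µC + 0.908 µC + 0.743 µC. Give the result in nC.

1661.96 nC

In nC:
  9120 pC = 9120e-3 nC = 9.12
  0.00184 µC = 0.00184e3 nC = 1.84
  0.908 µC = 0.908e3 nC = 908
  0.743 µC = 0.743e3 nC = 743
Sum: 9.12 + 1.84 + 908 + 743 = 1661.96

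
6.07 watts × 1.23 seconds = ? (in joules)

7.4661 joules

6.07 × 1.23 = 7.4661 J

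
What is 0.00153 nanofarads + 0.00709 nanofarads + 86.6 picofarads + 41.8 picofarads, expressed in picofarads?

In picofarads:
  0.00153 nanofarads = 0.00153e3 picofarads = 1.53
  0.00709 nanofarads = 0.00709e3 picofarads = 7.09
  86.6 picofarads → 86.6
  41.8 picofarads → 41.8
Sum: 1.53 + 7.09 + 86.6 + 41.8 = 137.02

137.02 picofarads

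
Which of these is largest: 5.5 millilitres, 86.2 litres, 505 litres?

505 litres

5.5 millilitres = 0.0055 litres
86.2 litres = 86.2 litres
505 litres = 505 litres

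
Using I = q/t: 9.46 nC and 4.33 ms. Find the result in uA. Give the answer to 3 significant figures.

(9.46 × 10⁻⁹) / (4.33 × 10⁻³) = 2.1848 × 10⁻⁶ A

2.18 uA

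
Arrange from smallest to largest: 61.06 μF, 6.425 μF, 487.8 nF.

487.8 nF < 6.425 μF < 61.06 μF

61.06 μF = 0.00006106 F
6.425 μF = 0.000006425 F
487.8 nF = 0.0000004878 F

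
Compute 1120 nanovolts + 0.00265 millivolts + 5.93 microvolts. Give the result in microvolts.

In microvolts:
  1120 nanovolts = 1120 × 10^-3 microvolts = 1.12
  0.00265 millivolts = 0.00265 × 10^3 microvolts = 2.65
  5.93 microvolts → 5.93
Sum: 1.12 + 2.65 + 5.93 = 9.7

9.7 microvolts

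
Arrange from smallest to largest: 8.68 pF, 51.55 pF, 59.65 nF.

8.68 pF = 0.00000000000868 F
51.55 pF = 0.00000000005155 F
59.65 nF = 0.00000005965 F

8.68 pF < 51.55 pF < 59.65 nF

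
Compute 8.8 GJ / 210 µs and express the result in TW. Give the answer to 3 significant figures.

(8.8 × 10^9) / (210 × 10^-6) = 0.041905 × 10^15 W

41.9 TW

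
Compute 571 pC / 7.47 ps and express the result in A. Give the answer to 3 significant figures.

(571e-12) / (7.47e-12) = 76.439 A

76.4 A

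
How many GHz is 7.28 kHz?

0.00000728 GHz

kilo = 10³, giga = 10⁹; factor is 10⁻⁶.
7.28 × 10⁻⁶ = 0.00000728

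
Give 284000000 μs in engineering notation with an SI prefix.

284 s

= 284 s; mantissa already in [1, 1000).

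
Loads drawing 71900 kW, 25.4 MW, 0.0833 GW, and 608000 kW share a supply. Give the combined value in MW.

In MW:
  71900 kW = 71900 × 10⁻³ MW = 71.9
  25.4 MW → 25.4
  0.0833 GW = 0.0833 × 10³ MW = 83.3
  608000 kW = 608000 × 10⁻³ MW = 608
Sum: 71.9 + 25.4 + 83.3 + 608 = 788.6

788.6 MW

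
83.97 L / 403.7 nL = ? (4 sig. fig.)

208000000

(83.97) / (403.7 × 10⁻⁹) = 0.208 × 10⁹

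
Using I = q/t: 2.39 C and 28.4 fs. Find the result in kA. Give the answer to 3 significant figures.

84200000000 kA

(2.39) / (28.4 × 10^-15) = 0.084155 × 10^15 A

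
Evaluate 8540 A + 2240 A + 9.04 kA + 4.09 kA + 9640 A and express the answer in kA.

33.55 kA

In kA:
  8540 A = 8540e-3 kA = 8.54
  2240 A = 2240e-3 kA = 2.24
  9.04 kA → 9.04
  4.09 kA → 4.09
  9640 A = 9640e-3 kA = 9.64
Sum: 8.54 + 2.24 + 9.04 + 4.09 + 9.64 = 33.55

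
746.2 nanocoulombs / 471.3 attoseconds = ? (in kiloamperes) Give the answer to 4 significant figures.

(746.2 × 10^-9) / (471.3 × 10^-18) = 1.58328 × 10^9 A

1583000 kiloamperes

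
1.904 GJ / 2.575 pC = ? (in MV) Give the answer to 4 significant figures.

(1.904e9) / (2.575e-12) = 0.739417e21 V

739400000000000 MV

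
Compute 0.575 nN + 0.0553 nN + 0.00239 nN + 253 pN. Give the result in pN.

In pN:
  0.575 nN = 0.575e3 pN = 575
  0.0553 nN = 0.0553e3 pN = 55.3
  0.00239 nN = 0.00239e3 pN = 2.39
  253 pN → 253
Sum: 575 + 55.3 + 2.39 + 253 = 885.69

885.69 pN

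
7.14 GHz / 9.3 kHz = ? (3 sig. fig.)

768000

(7.14 × 10^9) / (9.3 × 10^3) = 0.7677 × 10^6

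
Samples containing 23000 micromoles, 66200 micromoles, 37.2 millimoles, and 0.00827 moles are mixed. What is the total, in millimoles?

In millimoles:
  23000 micromoles = 23000 × 10^-3 millimoles = 23
  66200 micromoles = 66200 × 10^-3 millimoles = 66.2
  37.2 millimoles → 37.2
  0.00827 moles = 0.00827 × 10^3 millimoles = 8.27
Sum: 23 + 66.2 + 37.2 + 8.27 = 134.67

134.67 millimoles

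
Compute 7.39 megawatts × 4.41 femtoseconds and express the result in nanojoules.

7.39 × 10⁶ × 4.41 × 10⁻¹⁵ = 32.5899 × 10⁻⁹ J

32.5899 nanojoules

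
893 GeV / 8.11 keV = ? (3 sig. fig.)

(893 × 10⁹) / (8.11 × 10³) = 110.1 × 10⁶

110000000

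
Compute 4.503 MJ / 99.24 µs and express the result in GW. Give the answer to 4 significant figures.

(4.503e6) / (99.24e-6) = 0.0453748e12 W

45.37 GW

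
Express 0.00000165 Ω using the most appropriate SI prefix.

1.65 μΩ

= 1.65e-6 Ω; 1e-6 is micro.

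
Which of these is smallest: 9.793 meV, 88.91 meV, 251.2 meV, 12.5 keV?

9.793 meV

9.793 meV = 0.009793 eV
88.91 meV = 0.08891 eV
251.2 meV = 0.2512 eV
12.5 keV = 12500 eV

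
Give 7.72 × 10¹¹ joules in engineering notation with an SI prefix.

= 772 × 10⁹ joules; 10⁹ is giga.

772 gigajoules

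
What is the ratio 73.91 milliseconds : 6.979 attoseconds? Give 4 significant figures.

(73.91 × 10^-3) / (6.979 × 10^-18) = 10.59 × 10^15

10590000000000000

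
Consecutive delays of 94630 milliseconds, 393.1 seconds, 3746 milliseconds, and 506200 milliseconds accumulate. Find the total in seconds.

997.676 seconds

In seconds:
  94630 milliseconds = 94630 × 10⁻³ seconds = 94.63
  393.1 seconds → 393.1
  3746 milliseconds = 3746 × 10⁻³ seconds = 3.746
  506200 milliseconds = 506200 × 10⁻³ seconds = 506.2
Sum: 94.63 + 393.1 + 3.746 + 506.2 = 997.676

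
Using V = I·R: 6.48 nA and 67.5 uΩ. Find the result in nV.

0.0004374 nV

6.48e-9 × 67.5e-6 = 437.4e-15 V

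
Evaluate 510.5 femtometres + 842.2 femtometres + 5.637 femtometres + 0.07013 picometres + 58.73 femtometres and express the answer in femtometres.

1487.197 femtometres

In femtometres:
  510.5 femtometres → 510.5
  842.2 femtometres → 842.2
  5.637 femtometres → 5.637
  0.07013 picometres = 0.07013 × 10³ femtometres = 70.13
  58.73 femtometres → 58.73
Sum: 510.5 + 842.2 + 5.637 + 70.13 + 58.73 = 1487.197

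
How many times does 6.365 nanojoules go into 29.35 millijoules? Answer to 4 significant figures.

(29.35 × 10⁻³) / (6.365 × 10⁻⁹) = 4.6112 × 10⁶

4611000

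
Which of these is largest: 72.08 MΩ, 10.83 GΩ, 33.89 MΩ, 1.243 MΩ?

72.08 MΩ = 72080000 Ω
10.83 GΩ = 10830000000 Ω
33.89 MΩ = 33890000 Ω
1.243 MΩ = 1243000 Ω

10.83 GΩ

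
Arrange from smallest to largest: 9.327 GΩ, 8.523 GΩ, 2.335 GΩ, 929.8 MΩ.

9.327 GΩ = 9327000000 Ω
8.523 GΩ = 8523000000 Ω
2.335 GΩ = 2335000000 Ω
929.8 MΩ = 929800000 Ω

929.8 MΩ < 2.335 GΩ < 8.523 GΩ < 9.327 GΩ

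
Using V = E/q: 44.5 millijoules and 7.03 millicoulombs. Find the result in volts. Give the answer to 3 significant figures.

(44.5e-3) / (7.03e-3) = 6.33 V

6.33 volts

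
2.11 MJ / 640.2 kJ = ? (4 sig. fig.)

3.296

(2.11e6) / (640.2e3) = 0.0032958e3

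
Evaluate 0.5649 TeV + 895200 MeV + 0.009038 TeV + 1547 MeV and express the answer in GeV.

1470.685 GeV

In GeV:
  0.5649 TeV = 0.5649 × 10^3 GeV = 564.9
  895200 MeV = 895200 × 10^-3 GeV = 895.2
  0.009038 TeV = 0.009038 × 10^3 GeV = 9.038
  1547 MeV = 1547 × 10^-3 GeV = 1.547
Sum: 564.9 + 895.2 + 9.038 + 1.547 = 1470.685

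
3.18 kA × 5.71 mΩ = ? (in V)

3.18e3 × 5.71e-3 = 18.1578 V

18.1578 V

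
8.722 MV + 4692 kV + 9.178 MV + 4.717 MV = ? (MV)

27.309 MV

In MV:
  8.722 MV → 8.722
  4692 kV = 4692e-3 MV = 4.692
  9.178 MV → 9.178
  4.717 MV → 4.717
Sum: 8.722 + 4.692 + 9.178 + 4.717 = 27.309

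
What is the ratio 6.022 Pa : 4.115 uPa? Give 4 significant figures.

1463000

(6.022) / (4.115 × 10^-6) = 1.4634 × 10^6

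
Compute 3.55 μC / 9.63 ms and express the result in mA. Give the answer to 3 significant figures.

(3.55e-6) / (9.63e-3) = 0.36864e-3 A

0.369 mA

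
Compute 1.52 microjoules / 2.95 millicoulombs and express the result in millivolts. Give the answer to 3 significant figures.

0.515 millivolts

(1.52 × 10⁻⁶) / (2.95 × 10⁻³) = 0.51525 × 10⁻³ V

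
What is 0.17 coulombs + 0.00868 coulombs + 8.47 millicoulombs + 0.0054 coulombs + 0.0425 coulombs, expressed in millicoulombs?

235.05 millicoulombs

In millicoulombs:
  0.17 coulombs = 0.17e3 millicoulombs = 170
  0.00868 coulombs = 0.00868e3 millicoulombs = 8.68
  8.47 millicoulombs → 8.47
  0.0054 coulombs = 0.0054e3 millicoulombs = 5.4
  0.0425 coulombs = 0.0425e3 millicoulombs = 42.5
Sum: 170 + 8.68 + 8.47 + 5.4 + 42.5 = 235.05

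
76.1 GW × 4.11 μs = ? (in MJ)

76.1 × 10⁹ × 4.11 × 10⁻⁶ = 312.771 × 10³ J

0.312771 MJ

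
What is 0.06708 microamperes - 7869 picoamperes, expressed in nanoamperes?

59.211 nanoamperes

In nanoamperes:
  0.06708 microamperes = 0.06708e3 nanoamperes = 67.08
  7869 picoamperes = 7869e-3 nanoamperes = 7.869
Difference: 67.08 - 7.869 = 59.211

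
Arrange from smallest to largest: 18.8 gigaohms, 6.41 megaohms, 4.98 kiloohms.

4.98 kiloohms < 6.41 megaohms < 18.8 gigaohms

18.8 gigaohms = 18800000000 ohms
6.41 megaohms = 6410000 ohms
4.98 kiloohms = 4980 ohms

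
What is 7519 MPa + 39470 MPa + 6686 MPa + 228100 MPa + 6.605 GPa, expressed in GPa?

In GPa:
  7519 MPa = 7519e-3 GPa = 7.519
  39470 MPa = 39470e-3 GPa = 39.47
  6686 MPa = 6686e-3 GPa = 6.686
  228100 MPa = 228100e-3 GPa = 228.1
  6.605 GPa → 6.605
Sum: 7.519 + 39.47 + 6.686 + 228.1 + 6.605 = 288.38

288.38 GPa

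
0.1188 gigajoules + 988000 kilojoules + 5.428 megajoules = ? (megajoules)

1112.228 megajoules

In megajoules:
  0.1188 gigajoules = 0.1188 × 10^3 megajoules = 118.8
  988000 kilojoules = 988000 × 10^-3 megajoules = 988
  5.428 megajoules → 5.428
Sum: 118.8 + 988 + 5.428 = 1112.228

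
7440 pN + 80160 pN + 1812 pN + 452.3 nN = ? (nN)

541.712 nN

In nN:
  7440 pN = 7440 × 10⁻³ nN = 7.44
  80160 pN = 80160 × 10⁻³ nN = 80.16
  1812 pN = 1812 × 10⁻³ nN = 1.812
  452.3 nN → 452.3
Sum: 7.44 + 80.16 + 1.812 + 452.3 = 541.712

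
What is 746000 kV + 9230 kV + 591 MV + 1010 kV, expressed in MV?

In MV:
  746000 kV = 746000 × 10^-3 MV = 746
  9230 kV = 9230 × 10^-3 MV = 9.23
  591 MV → 591
  1010 kV = 1010 × 10^-3 MV = 1.01
Sum: 746 + 9.23 + 591 + 1.01 = 1347.24

1347.24 MV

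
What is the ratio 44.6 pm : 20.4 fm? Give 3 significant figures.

2190

(44.6 × 10⁻¹²) / (20.4 × 10⁻¹⁵) = 2.186 × 10³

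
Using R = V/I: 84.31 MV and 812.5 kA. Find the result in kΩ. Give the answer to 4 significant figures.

(84.31e6) / (812.5e3) = 0.103766e3 Ω

0.1038 kΩ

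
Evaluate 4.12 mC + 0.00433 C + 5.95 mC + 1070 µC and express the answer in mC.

15.47 mC

In mC:
  4.12 mC → 4.12
  0.00433 C = 0.00433 × 10³ mC = 4.33
  5.95 mC → 5.95
  1070 µC = 1070 × 10⁻³ mC = 1.07
Sum: 4.12 + 4.33 + 5.95 + 1.07 = 15.47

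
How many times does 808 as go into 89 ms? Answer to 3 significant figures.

110000000000000

(89 × 10⁻³) / (808 × 10⁻¹⁸) = 0.1101 × 10¹⁵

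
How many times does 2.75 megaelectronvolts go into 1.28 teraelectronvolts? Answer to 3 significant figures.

465000

(1.28e12) / (2.75e6) = 0.4655e6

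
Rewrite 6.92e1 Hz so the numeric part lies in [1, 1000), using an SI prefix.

= 69.2 Hz; mantissa already in [1, 1000).

69.2 Hz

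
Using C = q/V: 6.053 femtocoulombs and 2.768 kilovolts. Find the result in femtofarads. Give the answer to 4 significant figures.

0.002187 femtofarads

(6.053 × 10⁻¹⁵) / (2.768 × 10³) = 2.18678 × 10⁻¹⁸ F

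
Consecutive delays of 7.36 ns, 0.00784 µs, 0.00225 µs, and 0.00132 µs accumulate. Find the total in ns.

18.77 ns

In ns:
  7.36 ns → 7.36
  0.00784 µs = 0.00784e3 ns = 7.84
  0.00225 µs = 0.00225e3 ns = 2.25
  0.00132 µs = 0.00132e3 ns = 1.32
Sum: 7.36 + 7.84 + 2.25 + 1.32 = 18.77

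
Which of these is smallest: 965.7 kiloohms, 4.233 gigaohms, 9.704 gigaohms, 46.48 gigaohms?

965.7 kiloohms

965.7 kiloohms = 965700 ohms
4.233 gigaohms = 4233000000 ohms
9.704 gigaohms = 9704000000 ohms
46.48 gigaohms = 46480000000 ohms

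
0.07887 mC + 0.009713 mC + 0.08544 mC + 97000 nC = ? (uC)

In uC:
  0.07887 mC = 0.07887e3 uC = 78.87
  0.009713 mC = 0.009713e3 uC = 9.713
  0.08544 mC = 0.08544e3 uC = 85.44
  97000 nC = 97000e-3 uC = 97
Sum: 78.87 + 9.713 + 85.44 + 97 = 271.023

271.023 uC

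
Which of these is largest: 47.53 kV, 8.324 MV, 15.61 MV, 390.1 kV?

47.53 kV = 47530 V
8.324 MV = 8324000 V
15.61 MV = 15610000 V
390.1 kV = 390100 V

15.61 MV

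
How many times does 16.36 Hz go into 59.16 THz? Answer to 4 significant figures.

3616000000000

(59.16 × 10¹²) / (16.36) = 3.6161 × 10¹²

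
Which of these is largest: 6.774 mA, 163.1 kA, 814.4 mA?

163.1 kA

6.774 mA = 0.006774 A
163.1 kA = 163100 A
814.4 mA = 0.8144 A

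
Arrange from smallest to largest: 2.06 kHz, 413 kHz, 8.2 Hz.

2.06 kHz = 2060 Hz
413 kHz = 413000 Hz
8.2 Hz = 8.2 Hz

8.2 Hz < 2.06 kHz < 413 kHz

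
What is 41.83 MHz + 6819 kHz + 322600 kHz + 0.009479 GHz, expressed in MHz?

In MHz:
  41.83 MHz → 41.83
  6819 kHz = 6819 × 10^-3 MHz = 6.819
  322600 kHz = 322600 × 10^-3 MHz = 322.6
  0.009479 GHz = 0.009479 × 10^3 MHz = 9.479
Sum: 41.83 + 6.819 + 322.6 + 9.479 = 380.728

380.728 MHz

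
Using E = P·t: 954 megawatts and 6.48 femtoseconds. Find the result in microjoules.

954 × 10^6 × 6.48 × 10^-15 = 6181.92 × 10^-9 J

6.18192 microjoules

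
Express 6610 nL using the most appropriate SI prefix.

= 6.61 × 10⁻⁶ L; 10⁻⁶ is micro.

6.61 µL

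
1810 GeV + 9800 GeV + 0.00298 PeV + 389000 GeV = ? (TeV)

403.59 TeV

In TeV:
  1810 GeV = 1810e-3 TeV = 1.81
  9800 GeV = 9800e-3 TeV = 9.8
  0.00298 PeV = 0.00298e3 TeV = 2.98
  389000 GeV = 389000e-3 TeV = 389
Sum: 1.81 + 9.8 + 2.98 + 389 = 403.59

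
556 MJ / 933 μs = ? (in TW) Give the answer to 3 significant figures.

(556 × 10⁶) / (933 × 10⁻⁶) = 0.59593 × 10¹² W

0.596 TW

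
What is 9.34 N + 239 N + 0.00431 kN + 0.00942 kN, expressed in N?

In N:
  9.34 N → 9.34
  239 N → 239
  0.00431 kN = 0.00431 × 10^3 N = 4.31
  0.00942 kN = 0.00942 × 10^3 N = 9.42
Sum: 9.34 + 239 + 4.31 + 9.42 = 262.07

262.07 N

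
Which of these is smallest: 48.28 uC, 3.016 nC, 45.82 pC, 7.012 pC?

7.012 pC

48.28 uC = 0.00004828 C
3.016 nC = 0.000000003016 C
45.82 pC = 0.00000000004582 C
7.012 pC = 0.000000000007012 C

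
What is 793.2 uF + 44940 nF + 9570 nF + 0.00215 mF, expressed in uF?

In uF:
  793.2 uF → 793.2
  44940 nF = 44940 × 10⁻³ uF = 44.94
  9570 nF = 9570 × 10⁻³ uF = 9.57
  0.00215 mF = 0.00215 × 10³ uF = 2.15
Sum: 793.2 + 44.94 + 9.57 + 2.15 = 849.86

849.86 uF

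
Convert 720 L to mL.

720000 mL

(no prefix) = 10⁰, milli = 10⁻³; factor is 10³.
720 × 10³ = 720000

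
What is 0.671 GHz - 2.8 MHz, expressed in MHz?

668.2 MHz

In MHz:
  0.671 GHz = 0.671 × 10^3 MHz = 671
  2.8 MHz → 2.8
Difference: 671 - 2.8 = 668.2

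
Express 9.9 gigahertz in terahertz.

0.0099 terahertz

giga = 1e9, tera = 1e12; factor is 1e-3.
9.9 × 1e-3 = 0.0099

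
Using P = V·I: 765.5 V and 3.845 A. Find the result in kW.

765.5 × 3.845 = 2943.3475 W

2.9433475 kW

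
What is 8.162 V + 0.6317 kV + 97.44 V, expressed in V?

737.302 V

In V:
  8.162 V → 8.162
  0.6317 kV = 0.6317 × 10^3 V = 631.7
  97.44 V → 97.44
Sum: 8.162 + 631.7 + 97.44 = 737.302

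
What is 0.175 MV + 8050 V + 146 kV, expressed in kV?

329.05 kV

In kV:
  0.175 MV = 0.175 × 10^3 kV = 175
  8050 V = 8050 × 10^-3 kV = 8.05
  146 kV → 146
Sum: 175 + 8.05 + 146 = 329.05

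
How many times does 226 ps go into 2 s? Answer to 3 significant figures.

8850000000

(2) / (226 × 10⁻¹²) = 0.00885 × 10¹²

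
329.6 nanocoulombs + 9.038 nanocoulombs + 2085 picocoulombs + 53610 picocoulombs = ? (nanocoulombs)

394.333 nanocoulombs

In nanocoulombs:
  329.6 nanocoulombs → 329.6
  9.038 nanocoulombs → 9.038
  2085 picocoulombs = 2085e-3 nanocoulombs = 2.085
  53610 picocoulombs = 53610e-3 nanocoulombs = 53.61
Sum: 329.6 + 9.038 + 2.085 + 53.61 = 394.333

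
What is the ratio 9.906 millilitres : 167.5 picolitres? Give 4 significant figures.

59140000

(9.906 × 10^-3) / (167.5 × 10^-12) = 0.05914 × 10^9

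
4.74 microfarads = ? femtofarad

micro = 10⁻⁶, femto = 10⁻¹⁵; factor is 10⁹.
4.74 × 10⁹ = 4740000000

4740000000 femtofarads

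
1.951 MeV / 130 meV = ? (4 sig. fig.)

(1.951 × 10^6) / (130 × 10^-3) = 0.015008 × 10^9

15010000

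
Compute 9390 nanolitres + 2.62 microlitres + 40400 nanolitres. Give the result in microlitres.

In microlitres:
  9390 nanolitres = 9390 × 10⁻³ microlitres = 9.39
  2.62 microlitres → 2.62
  40400 nanolitres = 40400 × 10⁻³ microlitres = 40.4
Sum: 9.39 + 2.62 + 40.4 = 52.41

52.41 microlitres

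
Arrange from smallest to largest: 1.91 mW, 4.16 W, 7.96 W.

1.91 mW < 4.16 W < 7.96 W

1.91 mW = 0.00191 W
4.16 W = 4.16 W
7.96 W = 7.96 W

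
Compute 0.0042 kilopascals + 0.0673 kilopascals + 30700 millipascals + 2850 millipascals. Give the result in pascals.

105.05 pascals

In pascals:
  0.0042 kilopascals = 0.0042 × 10³ pascals = 4.2
  0.0673 kilopascals = 0.0673 × 10³ pascals = 67.3
  30700 millipascals = 30700 × 10⁻³ pascals = 30.7
  2850 millipascals = 2850 × 10⁻³ pascals = 2.85
Sum: 4.2 + 67.3 + 30.7 + 2.85 = 105.05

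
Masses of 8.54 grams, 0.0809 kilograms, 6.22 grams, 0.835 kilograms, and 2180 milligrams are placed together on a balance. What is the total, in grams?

In grams:
  8.54 grams → 8.54
  0.0809 kilograms = 0.0809 × 10³ grams = 80.9
  6.22 grams → 6.22
  0.835 kilograms = 0.835 × 10³ grams = 835
  2180 milligrams = 2180 × 10⁻³ grams = 2.18
Sum: 8.54 + 80.9 + 6.22 + 835 + 2.18 = 932.84

932.84 grams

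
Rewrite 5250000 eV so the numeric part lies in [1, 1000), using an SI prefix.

5.25 MeV

= 5.25e6 eV; 1e6 is mega.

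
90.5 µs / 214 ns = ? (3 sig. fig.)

423

(90.5 × 10^-6) / (214 × 10^-9) = 0.4229 × 10^3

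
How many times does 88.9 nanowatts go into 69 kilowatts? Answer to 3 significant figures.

776000000000

(69 × 10³) / (88.9 × 10⁻⁹) = 0.7762 × 10¹²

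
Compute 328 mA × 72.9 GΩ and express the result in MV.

328 × 10⁻³ × 72.9 × 10⁹ = 23911.2 × 10⁶ V

23911.2 MV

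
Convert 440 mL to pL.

milli = 1e-3, pico = 1e-12; factor is 1e9.
440 × 1e9 = 440000000000

440000000000 pL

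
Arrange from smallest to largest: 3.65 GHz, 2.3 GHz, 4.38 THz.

2.3 GHz < 3.65 GHz < 4.38 THz

3.65 GHz = 3650000000 Hz
2.3 GHz = 2300000000 Hz
4.38 THz = 4380000000000 Hz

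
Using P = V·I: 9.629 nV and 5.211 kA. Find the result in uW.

50.176719 uW

9.629e-9 × 5.211e3 = 50.176719e-6 W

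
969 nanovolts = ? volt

nano = 10^-9, (no prefix) = 10^0; factor is 10^-9.
969 × 10^-9 = 0.000000969

0.000000969 volts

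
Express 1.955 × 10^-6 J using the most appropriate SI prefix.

1.955 uJ

= 1.955 × 10^-6 J; 10^-6 is micro.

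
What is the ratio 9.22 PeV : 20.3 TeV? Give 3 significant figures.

(9.22 × 10¹⁵) / (20.3 × 10¹²) = 0.4542 × 10³

454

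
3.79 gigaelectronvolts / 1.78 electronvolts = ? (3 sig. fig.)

(3.79 × 10^9) / (1.78) = 2.129 × 10^9

2130000000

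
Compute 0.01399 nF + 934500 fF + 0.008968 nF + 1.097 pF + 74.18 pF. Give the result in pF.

In pF:
  0.01399 nF = 0.01399 × 10^3 pF = 13.99
  934500 fF = 934500 × 10^-3 pF = 934.5
  0.008968 nF = 0.008968 × 10^3 pF = 8.968
  1.097 pF → 1.097
  74.18 pF → 74.18
Sum: 13.99 + 934.5 + 8.968 + 1.097 + 74.18 = 1032.735

1032.735 pF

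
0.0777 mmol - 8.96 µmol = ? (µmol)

68.74 µmol

In µmol:
  0.0777 mmol = 0.0777 × 10^3 µmol = 77.7
  8.96 µmol → 8.96
Difference: 77.7 - 8.96 = 68.74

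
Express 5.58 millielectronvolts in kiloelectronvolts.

0.00000558 kiloelectronvolts

milli = 1e-3, kilo = 1e3; factor is 1e-6.
5.58 × 1e-6 = 0.00000558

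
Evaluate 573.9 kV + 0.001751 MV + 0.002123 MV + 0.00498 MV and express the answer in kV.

582.754 kV

In kV:
  573.9 kV → 573.9
  0.001751 MV = 0.001751 × 10³ kV = 1.751
  0.002123 MV = 0.002123 × 10³ kV = 2.123
  0.00498 MV = 0.00498 × 10³ kV = 4.98
Sum: 573.9 + 1.751 + 2.123 + 4.98 = 582.754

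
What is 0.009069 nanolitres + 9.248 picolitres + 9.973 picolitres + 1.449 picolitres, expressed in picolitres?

29.739 picolitres

In picolitres:
  0.009069 nanolitres = 0.009069e3 picolitres = 9.069
  9.248 picolitres → 9.248
  9.973 picolitres → 9.973
  1.449 picolitres → 1.449
Sum: 9.069 + 9.248 + 9.973 + 1.449 = 29.739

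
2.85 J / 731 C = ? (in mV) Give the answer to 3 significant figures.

(2.85) / (731) = 0.0038988 V

3.90 mV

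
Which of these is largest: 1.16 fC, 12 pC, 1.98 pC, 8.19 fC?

12 pC

1.16 fC = 0.00000000000000116 C
12 pC = 0.000000000012 C
1.98 pC = 0.00000000000198 C
8.19 fC = 0.00000000000000819 C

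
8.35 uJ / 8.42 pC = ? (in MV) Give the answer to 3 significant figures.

(8.35 × 10^-6) / (8.42 × 10^-12) = 0.99169 × 10^6 V

0.992 MV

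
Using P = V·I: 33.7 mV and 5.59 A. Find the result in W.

0.188383 W

33.7 × 10^-3 × 5.59 = 188.383 × 10^-3 W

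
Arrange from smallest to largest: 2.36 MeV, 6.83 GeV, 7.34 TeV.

2.36 MeV < 6.83 GeV < 7.34 TeV

2.36 MeV = 2360000 eV
6.83 GeV = 6830000000 eV
7.34 TeV = 7340000000000 eV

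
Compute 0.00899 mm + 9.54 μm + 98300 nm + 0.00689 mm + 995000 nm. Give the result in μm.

1118.72 μm

In μm:
  0.00899 mm = 0.00899 × 10³ μm = 8.99
  9.54 μm → 9.54
  98300 nm = 98300 × 10⁻³ μm = 98.3
  0.00689 mm = 0.00689 × 10³ μm = 6.89
  995000 nm = 995000 × 10⁻³ μm = 995
Sum: 8.99 + 9.54 + 98.3 + 6.89 + 995 = 1118.72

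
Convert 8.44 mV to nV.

8440000 nV

milli = 10⁻³, nano = 10⁻⁹; factor is 10⁶.
8.44 × 10⁶ = 8440000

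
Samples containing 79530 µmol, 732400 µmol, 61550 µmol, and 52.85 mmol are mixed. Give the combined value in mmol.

926.33 mmol

In mmol:
  79530 µmol = 79530e-3 mmol = 79.53
  732400 µmol = 732400e-3 mmol = 732.4
  61550 µmol = 61550e-3 mmol = 61.55
  52.85 mmol → 52.85
Sum: 79.53 + 732.4 + 61.55 + 52.85 = 926.33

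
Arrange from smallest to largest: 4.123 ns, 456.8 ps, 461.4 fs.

461.4 fs < 456.8 ps < 4.123 ns

4.123 ns = 0.000000004123 s
456.8 ps = 0.0000000004568 s
461.4 fs = 0.0000000000004614 s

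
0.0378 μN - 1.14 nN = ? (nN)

36.66 nN

In nN:
  0.0378 μN = 0.0378 × 10³ nN = 37.8
  1.14 nN → 1.14
Difference: 37.8 - 1.14 = 36.66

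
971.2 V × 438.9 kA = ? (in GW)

0.42625968 GW

971.2 × 438.9e3 = 426259.68e3 W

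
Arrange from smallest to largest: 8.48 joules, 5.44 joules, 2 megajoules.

8.48 joules = 8.48 joules
5.44 joules = 5.44 joules
2 megajoules = 2000000 joules

5.44 joules < 8.48 joules < 2 megajoules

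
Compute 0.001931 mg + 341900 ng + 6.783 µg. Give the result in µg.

In µg:
  0.001931 mg = 0.001931 × 10³ µg = 1.931
  341900 ng = 341900 × 10⁻³ µg = 341.9
  6.783 µg → 6.783
Sum: 1.931 + 341.9 + 6.783 = 350.614

350.614 µg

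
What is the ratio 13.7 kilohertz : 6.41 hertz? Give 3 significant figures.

(13.7e3) / (6.41) = 2.137e3

2140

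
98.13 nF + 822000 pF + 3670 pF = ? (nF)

In nF:
  98.13 nF → 98.13
  822000 pF = 822000 × 10^-3 nF = 822
  3670 pF = 3670 × 10^-3 nF = 3.67
Sum: 98.13 + 822 + 3.67 = 923.8

923.8 nF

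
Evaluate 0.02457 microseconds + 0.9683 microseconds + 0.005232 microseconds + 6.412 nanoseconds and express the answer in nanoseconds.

1004.514 nanoseconds

In nanoseconds:
  0.02457 microseconds = 0.02457e3 nanoseconds = 24.57
  0.9683 microseconds = 0.9683e3 nanoseconds = 968.3
  0.005232 microseconds = 0.005232e3 nanoseconds = 5.232
  6.412 nanoseconds → 6.412
Sum: 24.57 + 968.3 + 5.232 + 6.412 = 1004.514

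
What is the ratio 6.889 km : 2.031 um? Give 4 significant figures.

3392000000

(6.889e3) / (2.031e-6) = 3.3919e9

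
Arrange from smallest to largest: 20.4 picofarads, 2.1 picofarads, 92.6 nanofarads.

2.1 picofarads < 20.4 picofarads < 92.6 nanofarads

20.4 picofarads = 0.0000000000204 farads
2.1 picofarads = 0.0000000000021 farads
92.6 nanofarads = 0.0000000926 farads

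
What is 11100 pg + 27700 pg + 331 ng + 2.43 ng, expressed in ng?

372.23 ng

In ng:
  11100 pg = 11100e-3 ng = 11.1
  27700 pg = 27700e-3 ng = 27.7
  331 ng → 331
  2.43 ng → 2.43
Sum: 11.1 + 27.7 + 331 + 2.43 = 372.23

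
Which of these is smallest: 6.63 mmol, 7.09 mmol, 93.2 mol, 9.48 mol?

6.63 mmol = 0.00663 mol
7.09 mmol = 0.00709 mol
93.2 mol = 93.2 mol
9.48 mol = 9.48 mol

6.63 mmol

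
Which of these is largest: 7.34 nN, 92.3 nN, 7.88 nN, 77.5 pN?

7.34 nN = 0.00000000734 N
92.3 nN = 0.0000000923 N
7.88 nN = 0.00000000788 N
77.5 pN = 0.0000000000775 N

92.3 nN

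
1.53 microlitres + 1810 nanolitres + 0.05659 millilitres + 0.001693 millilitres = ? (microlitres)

In microlitres:
  1.53 microlitres → 1.53
  1810 nanolitres = 1810e-3 microlitres = 1.81
  0.05659 millilitres = 0.05659e3 microlitres = 56.59
  0.001693 millilitres = 0.001693e3 microlitres = 1.693
Sum: 1.53 + 1.81 + 56.59 + 1.693 = 61.623

61.623 microlitres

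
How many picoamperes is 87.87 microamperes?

87870000 picoamperes

micro = 10⁻⁶, pico = 10⁻¹²; factor is 10⁶.
87.87 × 10⁶ = 87870000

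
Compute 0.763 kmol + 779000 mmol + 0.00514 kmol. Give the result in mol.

1547.14 mol

In mol:
  0.763 kmol = 0.763 × 10^3 mol = 763
  779000 mmol = 779000 × 10^-3 mol = 779
  0.00514 kmol = 0.00514 × 10^3 mol = 5.14
Sum: 763 + 779 + 5.14 = 1547.14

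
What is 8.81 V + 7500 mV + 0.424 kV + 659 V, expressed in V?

1099.31 V

In V:
  8.81 V → 8.81
  7500 mV = 7500 × 10^-3 V = 7.5
  0.424 kV = 0.424 × 10^3 V = 424
  659 V → 659
Sum: 8.81 + 7.5 + 424 + 659 = 1099.31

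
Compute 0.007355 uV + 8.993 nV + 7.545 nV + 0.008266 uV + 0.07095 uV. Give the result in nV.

In nV:
  0.007355 uV = 0.007355e3 nV = 7.355
  8.993 nV → 8.993
  7.545 nV → 7.545
  0.008266 uV = 0.008266e3 nV = 8.266
  0.07095 uV = 0.07095e3 nV = 70.95
Sum: 7.355 + 8.993 + 7.545 + 8.266 + 70.95 = 103.109

103.109 nV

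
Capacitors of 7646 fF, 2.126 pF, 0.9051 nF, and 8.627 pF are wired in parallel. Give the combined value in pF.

923.499 pF

In pF:
  7646 fF = 7646 × 10⁻³ pF = 7.646
  2.126 pF → 2.126
  0.9051 nF = 0.9051 × 10³ pF = 905.1
  8.627 pF → 8.627
Sum: 7.646 + 2.126 + 905.1 + 8.627 = 923.499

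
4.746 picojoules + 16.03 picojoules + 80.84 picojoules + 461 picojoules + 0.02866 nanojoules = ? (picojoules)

In picojoules:
  4.746 picojoules → 4.746
  16.03 picojoules → 16.03
  80.84 picojoules → 80.84
  461 picojoules → 461
  0.02866 nanojoules = 0.02866 × 10³ picojoules = 28.66
Sum: 4.746 + 16.03 + 80.84 + 461 + 28.66 = 591.276

591.276 picojoules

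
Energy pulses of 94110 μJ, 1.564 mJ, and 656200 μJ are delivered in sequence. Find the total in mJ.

751.874 mJ

In mJ:
  94110 μJ = 94110 × 10⁻³ mJ = 94.11
  1.564 mJ → 1.564
  656200 μJ = 656200 × 10⁻³ mJ = 656.2
Sum: 94.11 + 1.564 + 656.2 = 751.874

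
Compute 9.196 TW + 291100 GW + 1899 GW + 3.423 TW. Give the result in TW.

305.618 TW

In TW:
  9.196 TW → 9.196
  291100 GW = 291100 × 10^-3 TW = 291.1
  1899 GW = 1899 × 10^-3 TW = 1.899
  3.423 TW → 3.423
Sum: 9.196 + 291.1 + 1.899 + 3.423 = 305.618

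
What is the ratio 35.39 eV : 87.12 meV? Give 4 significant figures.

406.2

(35.39) / (87.12e-3) = 0.40622e3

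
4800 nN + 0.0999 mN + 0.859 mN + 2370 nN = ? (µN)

966.07 µN

In µN:
  4800 nN = 4800 × 10⁻³ µN = 4.8
  0.0999 mN = 0.0999 × 10³ µN = 99.9
  0.859 mN = 0.859 × 10³ µN = 859
  2370 nN = 2370 × 10⁻³ µN = 2.37
Sum: 4.8 + 99.9 + 859 + 2.37 = 966.07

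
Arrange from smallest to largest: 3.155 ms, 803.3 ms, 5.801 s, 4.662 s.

3.155 ms < 803.3 ms < 4.662 s < 5.801 s

3.155 ms = 0.003155 s
803.3 ms = 0.8033 s
5.801 s = 5.801 s
4.662 s = 4.662 s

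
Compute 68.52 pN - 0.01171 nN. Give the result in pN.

In pN:
  68.52 pN → 68.52
  0.01171 nN = 0.01171 × 10^3 pN = 11.71
Difference: 68.52 - 11.71 = 56.81

56.81 pN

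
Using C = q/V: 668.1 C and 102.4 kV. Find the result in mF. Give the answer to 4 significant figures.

(668.1) / (102.4 × 10³) = 6.52441 × 10⁻³ F

6.524 mF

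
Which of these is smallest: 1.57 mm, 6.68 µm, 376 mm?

6.68 µm

1.57 mm = 0.00157 m
6.68 µm = 0.00000668 m
376 mm = 0.376 m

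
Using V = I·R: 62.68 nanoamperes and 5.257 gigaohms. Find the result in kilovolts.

62.68 × 10^-9 × 5.257 × 10^9 = 329.50876 V

0.32950876 kilovolts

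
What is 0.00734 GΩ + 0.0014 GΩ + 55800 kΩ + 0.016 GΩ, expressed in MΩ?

In MΩ:
  0.00734 GΩ = 0.00734 × 10³ MΩ = 7.34
  0.0014 GΩ = 0.0014 × 10³ MΩ = 1.4
  55800 kΩ = 55800 × 10⁻³ MΩ = 55.8
  0.016 GΩ = 0.016 × 10³ MΩ = 16
Sum: 7.34 + 1.4 + 55.8 + 16 = 80.54

80.54 MΩ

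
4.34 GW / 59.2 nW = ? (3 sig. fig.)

73300000000000000

(4.34 × 10^9) / (59.2 × 10^-9) = 0.07331 × 10^18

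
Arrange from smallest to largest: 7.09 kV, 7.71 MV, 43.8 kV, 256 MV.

7.09 kV < 43.8 kV < 7.71 MV < 256 MV

7.09 kV = 7090 V
7.71 MV = 7710000 V
43.8 kV = 43800 V
256 MV = 256000000 V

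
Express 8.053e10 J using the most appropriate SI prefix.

80.53 GJ

= 80.53e9 J; 1e9 is giga.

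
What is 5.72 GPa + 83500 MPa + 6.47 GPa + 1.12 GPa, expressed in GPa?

96.81 GPa

In GPa:
  5.72 GPa → 5.72
  83500 MPa = 83500 × 10⁻³ GPa = 83.5
  6.47 GPa → 6.47
  1.12 GPa → 1.12
Sum: 5.72 + 83.5 + 6.47 + 1.12 = 96.81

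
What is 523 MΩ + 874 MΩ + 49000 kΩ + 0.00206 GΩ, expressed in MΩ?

1448.06 MΩ

In MΩ:
  523 MΩ → 523
  874 MΩ → 874
  49000 kΩ = 49000 × 10⁻³ MΩ = 49
  0.00206 GΩ = 0.00206 × 10³ MΩ = 2.06
Sum: 523 + 874 + 49 + 2.06 = 1448.06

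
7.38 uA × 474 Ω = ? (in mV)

7.38e-6 × 474 = 3498.12e-6 V

3.49812 mV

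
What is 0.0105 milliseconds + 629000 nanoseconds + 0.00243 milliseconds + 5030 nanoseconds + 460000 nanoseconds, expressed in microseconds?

1106.96 microseconds

In microseconds:
  0.0105 milliseconds = 0.0105e3 microseconds = 10.5
  629000 nanoseconds = 629000e-3 microseconds = 629
  0.00243 milliseconds = 0.00243e3 microseconds = 2.43
  5030 nanoseconds = 5030e-3 microseconds = 5.03
  460000 nanoseconds = 460000e-3 microseconds = 460
Sum: 10.5 + 629 + 2.43 + 5.03 + 460 = 1106.96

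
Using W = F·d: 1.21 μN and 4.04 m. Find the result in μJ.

1.21 × 10^-6 × 4.04 = 4.8884 × 10^-6 J

4.8884 μJ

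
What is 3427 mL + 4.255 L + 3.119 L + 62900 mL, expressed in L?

73.701 L

In L:
  3427 mL = 3427 × 10^-3 L = 3.427
  4.255 L → 4.255
  3.119 L → 3.119
  62900 mL = 62900 × 10^-3 L = 62.9
Sum: 3.427 + 4.255 + 3.119 + 62.9 = 73.701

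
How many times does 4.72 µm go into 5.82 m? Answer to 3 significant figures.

1230000

(5.82) / (4.72 × 10⁻⁶) = 1.233 × 10⁶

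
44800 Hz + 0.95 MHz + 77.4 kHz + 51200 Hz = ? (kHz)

In kHz:
  44800 Hz = 44800 × 10^-3 kHz = 44.8
  0.95 MHz = 0.95 × 10^3 kHz = 950
  77.4 kHz → 77.4
  51200 Hz = 51200 × 10^-3 kHz = 51.2
Sum: 44.8 + 950 + 77.4 + 51.2 = 1123.4

1123.4 kHz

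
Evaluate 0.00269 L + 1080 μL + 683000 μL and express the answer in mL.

686.77 mL

In mL:
  0.00269 L = 0.00269 × 10^3 mL = 2.69
  1080 μL = 1080 × 10^-3 mL = 1.08
  683000 μL = 683000 × 10^-3 mL = 683
Sum: 2.69 + 1.08 + 683 = 686.77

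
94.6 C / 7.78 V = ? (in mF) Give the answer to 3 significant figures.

12200 mF

(94.6) / (7.78) = 12.159 F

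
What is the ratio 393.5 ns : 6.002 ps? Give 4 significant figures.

65560

(393.5 × 10⁻⁹) / (6.002 × 10⁻¹²) = 65.561 × 10³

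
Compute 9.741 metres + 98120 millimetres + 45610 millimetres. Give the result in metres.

153.471 metres

In metres:
  9.741 metres → 9.741
  98120 millimetres = 98120 × 10^-3 metres = 98.12
  45610 millimetres = 45610 × 10^-3 metres = 45.61
Sum: 9.741 + 98.12 + 45.61 = 153.471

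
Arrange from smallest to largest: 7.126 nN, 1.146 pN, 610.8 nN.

7.126 nN = 0.000000007126 N
1.146 pN = 0.000000000001146 N
610.8 nN = 0.0000006108 N

1.146 pN < 7.126 nN < 610.8 nN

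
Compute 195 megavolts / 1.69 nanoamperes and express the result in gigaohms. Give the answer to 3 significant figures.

115000000 gigaohms

(195 × 10⁶) / (1.69 × 10⁻⁹) = 115.38 × 10¹⁵ Ω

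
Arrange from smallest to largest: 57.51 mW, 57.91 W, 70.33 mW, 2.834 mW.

57.51 mW = 0.05751 W
57.91 W = 57.91 W
70.33 mW = 0.07033 W
2.834 mW = 0.002834 W

2.834 mW < 57.51 mW < 70.33 mW < 57.91 W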